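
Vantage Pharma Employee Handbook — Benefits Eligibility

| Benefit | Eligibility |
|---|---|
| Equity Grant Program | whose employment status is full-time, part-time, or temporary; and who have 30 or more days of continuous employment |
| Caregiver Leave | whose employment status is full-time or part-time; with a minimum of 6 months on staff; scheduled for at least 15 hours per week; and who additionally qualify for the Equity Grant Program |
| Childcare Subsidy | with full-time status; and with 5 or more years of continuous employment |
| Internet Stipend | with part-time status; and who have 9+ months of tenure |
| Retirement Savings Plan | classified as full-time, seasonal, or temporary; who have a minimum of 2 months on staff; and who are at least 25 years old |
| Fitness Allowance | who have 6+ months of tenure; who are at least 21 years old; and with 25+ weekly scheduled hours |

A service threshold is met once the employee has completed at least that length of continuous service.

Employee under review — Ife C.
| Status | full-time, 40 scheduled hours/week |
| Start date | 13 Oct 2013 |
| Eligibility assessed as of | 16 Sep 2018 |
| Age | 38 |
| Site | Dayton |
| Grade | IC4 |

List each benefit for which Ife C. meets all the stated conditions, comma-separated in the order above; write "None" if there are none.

Equity Grant Program, Caregiver Leave, Retirement Savings Plan, Fitness Allowance

Service from 13 Oct 2013 to 16 Sep 2018: 1799 days.
Equity Grant Program — status full-time ✓; service 1799 days ≥ 30 days ✓ → eligible.
Caregiver Leave — status full-time ✓; service 1799 days ≥ 6 months (≈180 days) ✓; 40 hrs/wk ≥ 15 ✓; eligible for Equity Grant Program ✓ → eligible.
Childcare Subsidy — status full-time ✓; service 1799 days < 5 years (≈1825 days) ✗ → not eligible.
Internet Stipend — status full-time ✗ (requires part-time) → not eligible.
Retirement Savings Plan — status full-time ✓; service 1799 days ≥ 2 months (≈60 days) ✓; age 38 ≥ 25 ✓ → eligible.
Fitness Allowance — service 1799 days ≥ 6 months (≈180 days) ✓; age 38 ≥ 21 ✓; 40 hrs/wk ≥ 25 ✓ → eligible.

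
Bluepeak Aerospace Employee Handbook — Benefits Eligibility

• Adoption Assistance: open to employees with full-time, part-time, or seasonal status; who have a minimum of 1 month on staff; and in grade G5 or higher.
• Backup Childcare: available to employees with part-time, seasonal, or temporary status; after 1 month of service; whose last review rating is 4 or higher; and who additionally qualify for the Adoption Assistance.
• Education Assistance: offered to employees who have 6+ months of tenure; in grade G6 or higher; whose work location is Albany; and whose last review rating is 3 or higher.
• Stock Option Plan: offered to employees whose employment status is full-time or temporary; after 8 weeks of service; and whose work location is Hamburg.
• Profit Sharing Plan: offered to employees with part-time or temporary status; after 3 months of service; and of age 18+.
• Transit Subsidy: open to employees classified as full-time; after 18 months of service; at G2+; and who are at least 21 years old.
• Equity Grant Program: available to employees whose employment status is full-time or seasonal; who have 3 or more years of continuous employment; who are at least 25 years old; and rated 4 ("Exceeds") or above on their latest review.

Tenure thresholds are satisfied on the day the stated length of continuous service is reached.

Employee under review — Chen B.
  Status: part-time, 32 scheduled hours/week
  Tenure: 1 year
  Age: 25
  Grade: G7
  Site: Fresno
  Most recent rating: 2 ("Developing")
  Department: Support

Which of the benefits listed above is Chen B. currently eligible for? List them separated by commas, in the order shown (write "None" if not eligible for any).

Adoption Assistance — status part-time ✓; service 1 year ≥ 1 month (≈30 days) ✓; grade G7 ≥ G5 ✓ → eligible.
Backup Childcare — status part-time ✓; service 1 year ≥ 1 month (≈30 days) ✓; rating 2 < 4 ✗ → not eligible.
Education Assistance — service 1 year ≥ 6 months (≈180 days) ✓; grade G7 ≥ G6 ✓; site Fresno ✗ (not Albany) → not eligible.
Stock Option Plan — status part-time ✗ (requires full-time or temporary) → not eligible.
Profit Sharing Plan — status part-time ✓; service 1 year ≥ 3 months (≈90 days) ✓; age 25 ≥ 18 ✓ → eligible.
Transit Subsidy — status part-time ✗ (requires full-time) → not eligible.
Equity Grant Program — status part-time ✗ (requires full-time or seasonal) → not eligible.

Adoption Assistance, Profit Sharing Plan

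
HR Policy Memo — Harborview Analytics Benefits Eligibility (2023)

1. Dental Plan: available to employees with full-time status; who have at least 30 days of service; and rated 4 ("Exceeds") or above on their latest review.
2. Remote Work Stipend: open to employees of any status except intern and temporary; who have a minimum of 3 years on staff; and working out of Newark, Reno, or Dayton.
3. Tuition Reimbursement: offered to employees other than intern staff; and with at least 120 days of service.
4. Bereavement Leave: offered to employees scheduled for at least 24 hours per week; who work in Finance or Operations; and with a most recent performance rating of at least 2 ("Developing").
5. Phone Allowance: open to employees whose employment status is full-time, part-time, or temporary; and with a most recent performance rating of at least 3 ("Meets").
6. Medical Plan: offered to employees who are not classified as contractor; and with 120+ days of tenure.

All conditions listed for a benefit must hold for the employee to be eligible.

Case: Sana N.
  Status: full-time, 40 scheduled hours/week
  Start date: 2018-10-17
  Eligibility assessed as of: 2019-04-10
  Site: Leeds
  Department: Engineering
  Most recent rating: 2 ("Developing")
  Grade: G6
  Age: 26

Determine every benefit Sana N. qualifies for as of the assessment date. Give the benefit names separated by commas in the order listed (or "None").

Tuition Reimbursement, Medical Plan

Service from 2018-10-17 to 2019-04-10: 175 days.
Dental Plan — status full-time ✓; service 175 days ≥ 30 days ✓; rating 2 < 4 ✗ → not eligible.
Remote Work Stipend — status full-time ✓ (not excluded); service 175 days < 3 years (≈1095 days) ✗ → not eligible.
Tuition Reimbursement — status full-time ✓ (not excluded); service 175 days ≥ 120 days ✓ → eligible.
Bereavement Leave — 40 hrs/wk ≥ 24 ✓; dept Engineering ✗ → not eligible.
Phone Allowance — status full-time ✓; rating 2 < 3 ✗ → not eligible.
Medical Plan — status full-time ✓ (not excluded); service 175 days ≥ 120 days ✓ → eligible.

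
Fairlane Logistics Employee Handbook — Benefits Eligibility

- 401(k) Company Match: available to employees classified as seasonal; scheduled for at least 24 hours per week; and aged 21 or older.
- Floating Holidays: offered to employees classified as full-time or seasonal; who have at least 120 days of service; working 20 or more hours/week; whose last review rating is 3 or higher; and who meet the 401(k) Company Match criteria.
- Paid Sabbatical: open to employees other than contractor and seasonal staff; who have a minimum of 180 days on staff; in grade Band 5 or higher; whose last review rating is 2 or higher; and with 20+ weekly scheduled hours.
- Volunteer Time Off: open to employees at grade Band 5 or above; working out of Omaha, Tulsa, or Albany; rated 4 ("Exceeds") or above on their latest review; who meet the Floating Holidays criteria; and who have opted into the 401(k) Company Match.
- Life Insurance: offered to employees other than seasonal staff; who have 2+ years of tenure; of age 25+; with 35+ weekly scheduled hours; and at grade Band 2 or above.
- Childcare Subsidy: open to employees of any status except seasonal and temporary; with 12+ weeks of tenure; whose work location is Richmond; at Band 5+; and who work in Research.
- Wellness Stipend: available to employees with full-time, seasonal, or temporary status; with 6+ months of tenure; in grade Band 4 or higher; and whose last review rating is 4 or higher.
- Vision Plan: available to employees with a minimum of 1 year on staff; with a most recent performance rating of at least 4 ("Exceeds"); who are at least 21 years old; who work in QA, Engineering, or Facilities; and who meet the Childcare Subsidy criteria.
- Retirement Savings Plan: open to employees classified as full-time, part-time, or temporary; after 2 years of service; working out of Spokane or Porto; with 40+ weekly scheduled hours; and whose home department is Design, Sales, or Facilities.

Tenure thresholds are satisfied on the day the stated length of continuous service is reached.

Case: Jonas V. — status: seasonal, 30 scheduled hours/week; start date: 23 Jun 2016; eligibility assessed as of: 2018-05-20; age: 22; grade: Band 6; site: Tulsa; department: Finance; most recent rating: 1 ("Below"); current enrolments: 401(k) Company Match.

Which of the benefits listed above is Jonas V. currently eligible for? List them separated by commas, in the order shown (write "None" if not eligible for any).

401(k) Company Match

Service from 23 Jun 2016 to 2018-05-20: 696 days.
401(k) Company Match — status seasonal ✓; 30 hrs/wk ≥ 24 ✓; age 22 ≥ 21 ✓ → eligible.
Floating Holidays — status seasonal ✓; service 696 days ≥ 120 days ✓; 30 hrs/wk ≥ 20 ✓; rating 1 < 3 ✗ → not eligible.
Paid Sabbatical — status seasonal ✗ (excluded) → not eligible.
Volunteer Time Off — grade Band 6 ≥ Band 5 ✓; site Tulsa ✓; rating 1 < 4 ✗ → not eligible.
Life Insurance — status seasonal ✗ (excluded) → not eligible.
Childcare Subsidy — status seasonal ✗ (excluded) → not eligible.
Wellness Stipend — status seasonal ✓; service 696 days ≥ 6 months (≈180 days) ✓; grade Band 6 ≥ Band 4 ✓; rating 1 < 4 ✗ → not eligible.
Vision Plan — service 696 days ≥ 1 year (≈365 days) ✓; rating 1 < 4 ✗ → not eligible.
Retirement Savings Plan — status seasonal ✗ (requires full-time, part-time, or temporary) → not eligible.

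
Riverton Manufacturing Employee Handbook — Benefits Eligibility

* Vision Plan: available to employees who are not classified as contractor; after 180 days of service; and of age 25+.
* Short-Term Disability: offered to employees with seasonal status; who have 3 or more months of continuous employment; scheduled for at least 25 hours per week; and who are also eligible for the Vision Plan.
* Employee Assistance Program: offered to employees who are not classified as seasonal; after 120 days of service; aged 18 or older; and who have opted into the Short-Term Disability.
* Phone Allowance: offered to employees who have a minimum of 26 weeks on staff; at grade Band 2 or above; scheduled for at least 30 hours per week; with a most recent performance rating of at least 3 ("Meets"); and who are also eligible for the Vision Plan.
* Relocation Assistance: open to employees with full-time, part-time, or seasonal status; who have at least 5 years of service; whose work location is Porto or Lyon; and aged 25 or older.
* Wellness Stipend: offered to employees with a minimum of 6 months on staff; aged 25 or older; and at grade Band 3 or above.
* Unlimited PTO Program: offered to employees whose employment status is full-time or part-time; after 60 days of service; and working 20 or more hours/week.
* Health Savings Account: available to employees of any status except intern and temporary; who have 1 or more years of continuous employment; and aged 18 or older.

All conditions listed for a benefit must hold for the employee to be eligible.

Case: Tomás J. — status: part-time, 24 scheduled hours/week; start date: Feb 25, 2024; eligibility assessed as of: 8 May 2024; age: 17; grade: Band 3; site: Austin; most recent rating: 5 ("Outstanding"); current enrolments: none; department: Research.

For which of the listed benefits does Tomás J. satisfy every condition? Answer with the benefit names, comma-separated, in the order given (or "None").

Unlimited PTO Program

Service from Feb 25, 2024 to 8 May 2024: 73 days.
Vision Plan — status part-time ✓ (not excluded); service 73 days < 180 days ✗ → not eligible.
Short-Term Disability — status part-time ✗ (requires seasonal) → not eligible.
Employee Assistance Program — status part-time ✓ (not excluded); service 73 days < 120 days ✗ → not eligible.
Phone Allowance — service 73 days < 26 weeks (≈182 days) ✗ → not eligible.
Relocation Assistance — status part-time ✓; service 73 days < 5 years (≈1825 days) ✗ → not eligible.
Wellness Stipend — service 73 days < 6 months (≈180 days) ✗ → not eligible.
Unlimited PTO Program — status part-time ✓; service 73 days ≥ 60 days ✓; 24 hrs/wk ≥ 20 ✓ → eligible.
Health Savings Account — status part-time ✓ (not excluded); service 73 days < 1 year (≈365 days) ✗ → not eligible.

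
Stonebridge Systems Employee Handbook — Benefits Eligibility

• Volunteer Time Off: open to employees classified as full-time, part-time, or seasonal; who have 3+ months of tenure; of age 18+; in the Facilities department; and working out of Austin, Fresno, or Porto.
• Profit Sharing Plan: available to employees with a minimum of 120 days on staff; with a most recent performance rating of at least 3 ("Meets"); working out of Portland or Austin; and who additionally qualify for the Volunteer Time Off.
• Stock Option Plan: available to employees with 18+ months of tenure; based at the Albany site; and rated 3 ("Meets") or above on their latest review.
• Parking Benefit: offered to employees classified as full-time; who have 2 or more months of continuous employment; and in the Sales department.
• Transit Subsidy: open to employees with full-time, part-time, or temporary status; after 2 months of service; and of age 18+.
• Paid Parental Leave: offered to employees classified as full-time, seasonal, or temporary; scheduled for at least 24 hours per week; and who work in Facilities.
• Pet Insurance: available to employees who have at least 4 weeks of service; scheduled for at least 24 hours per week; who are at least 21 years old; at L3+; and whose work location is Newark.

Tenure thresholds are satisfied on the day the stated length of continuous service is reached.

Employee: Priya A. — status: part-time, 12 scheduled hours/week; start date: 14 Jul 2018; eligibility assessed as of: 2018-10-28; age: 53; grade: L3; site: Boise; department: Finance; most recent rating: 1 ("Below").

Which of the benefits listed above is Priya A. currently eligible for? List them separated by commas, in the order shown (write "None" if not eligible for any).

Transit Subsidy

Service from 14 Jul 2018 to 2018-10-28: 106 days.
Volunteer Time Off — status part-time ✓; service 106 days ≥ 3 months (≈90 days) ✓; age 53 ≥ 18 ✓; dept Finance ✗ → not eligible.
Profit Sharing Plan — service 106 days < 120 days ✗ → not eligible.
Stock Option Plan — service 106 days < 18 months (≈540 days) ✗ → not eligible.
Parking Benefit — status part-time ✗ (requires full-time) → not eligible.
Transit Subsidy — status part-time ✓; service 106 days ≥ 2 months (≈60 days) ✓; age 53 ≥ 18 ✓ → eligible.
Paid Parental Leave — status part-time ✗ (requires full-time, seasonal, or temporary) → not eligible.
Pet Insurance — service 106 days ≥ 4 weeks (≈28 days) ✓; 12 hrs/wk < 24 ✗ → not eligible.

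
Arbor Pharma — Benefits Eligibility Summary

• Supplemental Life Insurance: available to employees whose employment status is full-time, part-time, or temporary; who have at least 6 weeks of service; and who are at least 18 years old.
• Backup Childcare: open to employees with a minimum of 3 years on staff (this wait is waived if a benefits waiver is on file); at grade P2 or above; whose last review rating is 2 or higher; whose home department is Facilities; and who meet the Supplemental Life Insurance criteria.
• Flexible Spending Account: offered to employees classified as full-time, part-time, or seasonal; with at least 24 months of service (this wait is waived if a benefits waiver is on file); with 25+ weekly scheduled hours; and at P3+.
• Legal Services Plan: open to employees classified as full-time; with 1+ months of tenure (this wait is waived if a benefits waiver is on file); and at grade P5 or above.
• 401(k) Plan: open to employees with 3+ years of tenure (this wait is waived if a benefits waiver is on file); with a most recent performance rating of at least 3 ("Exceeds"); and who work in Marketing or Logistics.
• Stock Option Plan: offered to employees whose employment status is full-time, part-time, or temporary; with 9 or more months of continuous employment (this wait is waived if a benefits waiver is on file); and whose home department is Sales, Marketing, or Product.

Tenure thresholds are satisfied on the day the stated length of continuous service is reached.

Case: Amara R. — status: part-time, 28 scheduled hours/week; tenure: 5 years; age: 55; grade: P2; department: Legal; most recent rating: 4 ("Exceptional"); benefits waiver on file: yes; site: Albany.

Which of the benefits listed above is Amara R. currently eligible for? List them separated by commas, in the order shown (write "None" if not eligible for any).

Supplemental Life Insurance

Supplemental Life Insurance — status part-time ✓; service 5 years ≥ 6 weeks (≈42 days) ✓; age 55 ≥ 18 ✓ → eligible.
Backup Childcare — benefits waiver on file ✓; grade P2 ≥ P2 ✓; rating 4 ≥ 2 ✓; dept Legal ✗ → not eligible.
Flexible Spending Account — status part-time ✓; benefits waiver on file ✓; 28 hrs/wk ≥ 25 ✓; grade P2 < P3 ✗ → not eligible.
Legal Services Plan — status part-time ✗ (requires full-time) → not eligible.
401(k) Plan — benefits waiver on file ✓; rating 4 ≥ 3 ✓; dept Legal ✗ → not eligible.
Stock Option Plan — status part-time ✓; benefits waiver on file ✓; dept Legal ✗ → not eligible.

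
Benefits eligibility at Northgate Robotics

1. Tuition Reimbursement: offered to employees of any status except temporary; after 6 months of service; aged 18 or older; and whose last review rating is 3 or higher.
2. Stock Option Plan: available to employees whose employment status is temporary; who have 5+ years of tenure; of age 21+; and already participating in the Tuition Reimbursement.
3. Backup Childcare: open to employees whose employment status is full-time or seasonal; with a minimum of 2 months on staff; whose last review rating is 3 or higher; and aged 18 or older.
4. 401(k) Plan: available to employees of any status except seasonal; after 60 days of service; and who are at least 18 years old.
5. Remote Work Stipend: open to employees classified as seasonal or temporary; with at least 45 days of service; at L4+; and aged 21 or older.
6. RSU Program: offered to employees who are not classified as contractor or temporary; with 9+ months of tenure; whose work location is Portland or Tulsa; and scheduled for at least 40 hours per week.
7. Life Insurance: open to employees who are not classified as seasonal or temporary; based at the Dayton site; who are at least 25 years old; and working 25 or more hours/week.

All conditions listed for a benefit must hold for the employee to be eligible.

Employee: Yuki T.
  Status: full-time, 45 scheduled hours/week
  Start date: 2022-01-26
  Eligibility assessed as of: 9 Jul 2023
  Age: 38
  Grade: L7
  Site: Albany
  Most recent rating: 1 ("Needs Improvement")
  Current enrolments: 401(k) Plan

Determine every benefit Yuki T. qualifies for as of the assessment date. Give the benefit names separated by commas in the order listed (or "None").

401(k) Plan

Service from 2022-01-26 to 9 Jul 2023: 529 days.
Tuition Reimbursement — status full-time ✓ (not excluded); service 529 days ≥ 6 months (≈180 days) ✓; age 38 ≥ 18 ✓; rating 1 < 3 ✗ → not eligible.
Stock Option Plan — status full-time ✗ (requires temporary) → not eligible.
Backup Childcare — status full-time ✓; service 529 days ≥ 2 months (≈60 days) ✓; rating 1 < 3 ✗ → not eligible.
401(k) Plan — status full-time ✓ (not excluded); service 529 days ≥ 60 days ✓; age 38 ≥ 18 ✓ → eligible.
Remote Work Stipend — status full-time ✗ (requires seasonal or temporary) → not eligible.
RSU Program — status full-time ✓ (not excluded); service 529 days ≥ 9 months (≈270 days) ✓; site Albany ✗ (not Portland or Tulsa) → not eligible.
Life Insurance — status full-time ✓ (not excluded); site Albany ✗ (not Dayton) → not eligible.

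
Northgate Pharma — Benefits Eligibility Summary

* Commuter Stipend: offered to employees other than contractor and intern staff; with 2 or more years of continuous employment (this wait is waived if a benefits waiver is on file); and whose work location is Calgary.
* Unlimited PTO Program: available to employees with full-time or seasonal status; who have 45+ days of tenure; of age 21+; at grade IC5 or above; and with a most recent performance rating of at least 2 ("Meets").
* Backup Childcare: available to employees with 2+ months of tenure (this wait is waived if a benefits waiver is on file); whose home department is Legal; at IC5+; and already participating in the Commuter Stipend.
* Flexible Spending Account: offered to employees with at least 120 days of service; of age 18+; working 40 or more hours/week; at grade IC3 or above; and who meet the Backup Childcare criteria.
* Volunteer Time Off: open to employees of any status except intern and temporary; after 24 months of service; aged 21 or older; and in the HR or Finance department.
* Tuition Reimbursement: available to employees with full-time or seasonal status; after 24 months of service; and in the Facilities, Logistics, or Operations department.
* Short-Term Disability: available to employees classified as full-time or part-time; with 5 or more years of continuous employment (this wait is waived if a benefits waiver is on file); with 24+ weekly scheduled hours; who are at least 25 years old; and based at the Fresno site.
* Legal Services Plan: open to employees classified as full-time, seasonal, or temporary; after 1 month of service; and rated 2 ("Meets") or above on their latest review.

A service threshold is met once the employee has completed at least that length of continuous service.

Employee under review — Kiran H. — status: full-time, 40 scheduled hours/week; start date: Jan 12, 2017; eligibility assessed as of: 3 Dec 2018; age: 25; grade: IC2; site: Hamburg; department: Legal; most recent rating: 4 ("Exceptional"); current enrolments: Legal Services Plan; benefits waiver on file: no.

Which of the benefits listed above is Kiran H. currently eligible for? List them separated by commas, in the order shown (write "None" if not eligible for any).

Service from Jan 12, 2017 to 3 Dec 2018: 690 days.
Commuter Stipend — status full-time ✓ (not excluded); no waiver, service 690 days < 2 years (≈730 days) ✗ → not eligible.
Unlimited PTO Program — status full-time ✓; service 690 days ≥ 45 days ✓; age 25 ≥ 21 ✓; grade IC2 < IC5 ✗ → not eligible.
Backup Childcare — no waiver, service 690 days ≥ 2 months (≈60 days) ✓; dept Legal ✓; grade IC2 < IC5 ✗ → not eligible.
Flexible Spending Account — service 690 days ≥ 120 days ✓; age 25 ≥ 18 ✓; 40 hrs/wk ≥ 40 ✓; grade IC2 < IC3 ✗ → not eligible.
Volunteer Time Off — status full-time ✓ (not excluded); service 690 days < 24 months (≈720 days) ✗ → not eligible.
Tuition Reimbursement — status full-time ✓; service 690 days < 24 months (≈720 days) ✗ → not eligible.
Short-Term Disability — status full-time ✓; no waiver, service 690 days < 5 years (≈1825 days) ✗ → not eligible.
Legal Services Plan — status full-time ✓; service 690 days ≥ 1 month (≈30 days) ✓; rating 4 ≥ 2 ✓ → eligible.

Legal Services Plan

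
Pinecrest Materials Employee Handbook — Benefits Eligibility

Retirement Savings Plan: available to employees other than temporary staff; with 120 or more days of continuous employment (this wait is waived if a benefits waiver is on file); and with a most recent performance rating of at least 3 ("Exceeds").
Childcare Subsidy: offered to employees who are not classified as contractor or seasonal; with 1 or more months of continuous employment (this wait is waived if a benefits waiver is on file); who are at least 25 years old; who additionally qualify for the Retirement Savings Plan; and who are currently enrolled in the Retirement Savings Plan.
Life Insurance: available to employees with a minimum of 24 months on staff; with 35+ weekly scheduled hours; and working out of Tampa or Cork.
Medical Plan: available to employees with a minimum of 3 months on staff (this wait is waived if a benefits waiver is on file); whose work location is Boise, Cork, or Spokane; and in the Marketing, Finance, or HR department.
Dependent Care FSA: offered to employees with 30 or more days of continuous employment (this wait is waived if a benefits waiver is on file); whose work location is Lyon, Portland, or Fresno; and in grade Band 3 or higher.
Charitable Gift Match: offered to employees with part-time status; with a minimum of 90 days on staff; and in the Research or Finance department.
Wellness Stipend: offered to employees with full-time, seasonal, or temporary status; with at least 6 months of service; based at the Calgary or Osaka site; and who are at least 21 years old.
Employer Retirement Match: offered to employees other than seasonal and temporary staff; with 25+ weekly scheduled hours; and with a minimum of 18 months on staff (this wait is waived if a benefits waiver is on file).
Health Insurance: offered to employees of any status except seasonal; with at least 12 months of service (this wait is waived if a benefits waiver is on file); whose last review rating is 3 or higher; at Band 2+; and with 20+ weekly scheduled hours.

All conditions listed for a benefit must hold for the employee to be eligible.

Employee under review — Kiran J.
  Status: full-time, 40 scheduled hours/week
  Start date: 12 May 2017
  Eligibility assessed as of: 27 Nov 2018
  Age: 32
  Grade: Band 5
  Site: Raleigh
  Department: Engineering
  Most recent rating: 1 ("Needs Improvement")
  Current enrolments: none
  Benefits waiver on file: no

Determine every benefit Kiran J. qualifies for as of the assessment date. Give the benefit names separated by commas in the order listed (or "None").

Service from 12 May 2017 to 27 Nov 2018: 564 days.
Retirement Savings Plan — status full-time ✓ (not excluded); no waiver, service 564 days ≥ 120 days ✓; rating 1 < 3 ✗ → not eligible.
Childcare Subsidy — status full-time ✓ (not excluded); no waiver, service 564 days ≥ 1 month (≈30 days) ✓; age 32 ≥ 25 ✓; not eligible for Retirement Savings Plan ✗ → not eligible.
Life Insurance — service 564 days < 24 months (≈720 days) ✗ → not eligible.
Medical Plan — no waiver, service 564 days ≥ 3 months (≈90 days) ✓; site Raleigh ✗ (not Boise, Cork, or Spokane) → not eligible.
Dependent Care FSA — no waiver, service 564 days ≥ 30 days ✓; site Raleigh ✗ (not Lyon, Portland, or Fresno) → not eligible.
Charitable Gift Match — status full-time ✗ (requires part-time) → not eligible.
Wellness Stipend — status full-time ✓; service 564 days ≥ 6 months (≈180 days) ✓; site Raleigh ✗ (not Calgary or Osaka) → not eligible.
Employer Retirement Match — status full-time ✓ (not excluded); 40 hrs/wk ≥ 25 ✓; no waiver, service 564 days ≥ 18 months (≈540 days) ✓ → eligible.
Health Insurance — status full-time ✓ (not excluded); no waiver, service 564 days ≥ 12 months (≈360 days) ✓; rating 1 < 3 ✗ → not eligible.

Employer Retirement Match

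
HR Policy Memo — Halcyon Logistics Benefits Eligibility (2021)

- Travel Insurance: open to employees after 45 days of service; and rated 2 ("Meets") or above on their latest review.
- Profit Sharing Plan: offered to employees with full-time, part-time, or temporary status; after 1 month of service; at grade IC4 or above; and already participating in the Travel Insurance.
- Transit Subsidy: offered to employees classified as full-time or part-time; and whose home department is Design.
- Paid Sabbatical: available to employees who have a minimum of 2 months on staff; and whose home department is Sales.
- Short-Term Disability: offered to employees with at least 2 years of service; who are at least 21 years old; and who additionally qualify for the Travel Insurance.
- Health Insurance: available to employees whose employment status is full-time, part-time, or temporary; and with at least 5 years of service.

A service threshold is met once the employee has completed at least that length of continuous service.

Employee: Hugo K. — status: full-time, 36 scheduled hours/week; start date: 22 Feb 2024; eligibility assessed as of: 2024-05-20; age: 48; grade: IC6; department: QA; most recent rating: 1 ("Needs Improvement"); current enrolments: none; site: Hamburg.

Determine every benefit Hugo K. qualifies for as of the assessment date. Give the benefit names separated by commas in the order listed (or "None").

Service from 22 Feb 2024 to 2024-05-20: 88 days.
Travel Insurance — service 88 days ≥ 45 days ✓; rating 1 < 2 ✗ → not eligible.
Profit Sharing Plan — status full-time ✓; service 88 days ≥ 1 month (≈30 days) ✓; grade IC6 ≥ IC4 ✓; not enrolled in Travel Insurance ✗ → not eligible.
Transit Subsidy — status full-time ✓; dept QA ✗ → not eligible.
Paid Sabbatical — service 88 days ≥ 2 months (≈60 days) ✓; dept QA ✗ → not eligible.
Short-Term Disability — service 88 days < 2 years (≈730 days) ✗ → not eligible.
Health Insurance — status full-time ✓; service 88 days < 5 years (≈1825 days) ✗ → not eligible.

None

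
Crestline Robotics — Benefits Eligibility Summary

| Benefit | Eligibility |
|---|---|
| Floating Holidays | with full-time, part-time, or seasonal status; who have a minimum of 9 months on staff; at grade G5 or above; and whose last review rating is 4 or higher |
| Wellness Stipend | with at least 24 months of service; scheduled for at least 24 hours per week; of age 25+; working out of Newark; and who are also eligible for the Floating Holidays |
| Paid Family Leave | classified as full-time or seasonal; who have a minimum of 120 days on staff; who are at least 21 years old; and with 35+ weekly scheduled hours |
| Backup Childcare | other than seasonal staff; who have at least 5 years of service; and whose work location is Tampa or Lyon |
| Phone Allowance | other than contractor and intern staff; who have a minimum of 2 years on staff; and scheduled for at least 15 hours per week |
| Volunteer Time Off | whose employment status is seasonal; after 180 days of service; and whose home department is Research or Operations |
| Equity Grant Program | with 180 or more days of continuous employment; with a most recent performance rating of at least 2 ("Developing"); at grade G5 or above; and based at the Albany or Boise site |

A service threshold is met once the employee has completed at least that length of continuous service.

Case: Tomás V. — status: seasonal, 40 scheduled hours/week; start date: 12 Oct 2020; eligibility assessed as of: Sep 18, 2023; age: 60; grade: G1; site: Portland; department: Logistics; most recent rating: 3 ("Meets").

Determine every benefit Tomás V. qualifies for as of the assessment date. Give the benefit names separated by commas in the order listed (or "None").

Service from 12 Oct 2020 to Sep 18, 2023: 1071 days.
Floating Holidays — status seasonal ✓; service 1071 days ≥ 9 months (≈270 days) ✓; grade G1 < G5 ✗ → not eligible.
Wellness Stipend — service 1071 days ≥ 24 months (≈720 days) ✓; 40 hrs/wk ≥ 24 ✓; age 60 ≥ 25 ✓; site Portland ✗ (not Newark) → not eligible.
Paid Family Leave — status seasonal ✓; service 1071 days ≥ 120 days ✓; age 60 ≥ 21 ✓; 40 hrs/wk ≥ 35 ✓ → eligible.
Backup Childcare — status seasonal ✗ (excluded) → not eligible.
Phone Allowance — status seasonal ✓ (not excluded); service 1071 days ≥ 2 years (≈730 days) ✓; 40 hrs/wk ≥ 15 ✓ → eligible.
Volunteer Time Off — status seasonal ✓; service 1071 days ≥ 180 days ✓; dept Logistics ✗ → not eligible.
Equity Grant Program — service 1071 days ≥ 180 days ✓; rating 3 ≥ 2 ✓; grade G1 < G5 ✗ → not eligible.

Paid Family Leave, Phone Allowance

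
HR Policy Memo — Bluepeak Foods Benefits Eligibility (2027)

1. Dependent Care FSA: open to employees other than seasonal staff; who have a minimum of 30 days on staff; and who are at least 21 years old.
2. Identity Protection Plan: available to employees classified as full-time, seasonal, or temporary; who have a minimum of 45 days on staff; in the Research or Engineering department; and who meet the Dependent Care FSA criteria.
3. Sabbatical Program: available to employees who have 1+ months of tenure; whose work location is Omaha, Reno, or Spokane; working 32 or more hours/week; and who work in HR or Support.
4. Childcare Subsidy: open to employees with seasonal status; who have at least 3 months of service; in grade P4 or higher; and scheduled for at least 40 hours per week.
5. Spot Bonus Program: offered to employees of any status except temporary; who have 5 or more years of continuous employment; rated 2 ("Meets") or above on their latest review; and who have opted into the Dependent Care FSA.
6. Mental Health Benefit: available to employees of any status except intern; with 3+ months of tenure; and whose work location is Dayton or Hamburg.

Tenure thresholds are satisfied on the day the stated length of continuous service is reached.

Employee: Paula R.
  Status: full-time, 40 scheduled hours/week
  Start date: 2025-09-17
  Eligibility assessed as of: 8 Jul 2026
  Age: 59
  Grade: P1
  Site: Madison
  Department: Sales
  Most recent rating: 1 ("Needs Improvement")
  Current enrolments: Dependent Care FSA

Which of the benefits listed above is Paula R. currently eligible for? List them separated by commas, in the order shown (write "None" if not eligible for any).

Service from 2025-09-17 to 8 Jul 2026: 294 days.
Dependent Care FSA — status full-time ✓ (not excluded); service 294 days ≥ 30 days ✓; age 59 ≥ 21 ✓ → eligible.
Identity Protection Plan — status full-time ✓; service 294 days ≥ 45 days ✓; dept Sales ✗ → not eligible.
Sabbatical Program — service 294 days ≥ 1 month (≈30 days) ✓; site Madison ✗ (not Omaha, Reno, or Spokane) → not eligible.
Childcare Subsidy — status full-time ✗ (requires seasonal) → not eligible.
Spot Bonus Program — status full-time ✓ (not excluded); service 294 days < 5 years (≈1825 days) ✗ → not eligible.
Mental Health Benefit — status full-time ✓ (not excluded); service 294 days ≥ 3 months (≈90 days) ✓; site Madison ✗ (not Dayton or Hamburg) → not eligible.

Dependent Care FSA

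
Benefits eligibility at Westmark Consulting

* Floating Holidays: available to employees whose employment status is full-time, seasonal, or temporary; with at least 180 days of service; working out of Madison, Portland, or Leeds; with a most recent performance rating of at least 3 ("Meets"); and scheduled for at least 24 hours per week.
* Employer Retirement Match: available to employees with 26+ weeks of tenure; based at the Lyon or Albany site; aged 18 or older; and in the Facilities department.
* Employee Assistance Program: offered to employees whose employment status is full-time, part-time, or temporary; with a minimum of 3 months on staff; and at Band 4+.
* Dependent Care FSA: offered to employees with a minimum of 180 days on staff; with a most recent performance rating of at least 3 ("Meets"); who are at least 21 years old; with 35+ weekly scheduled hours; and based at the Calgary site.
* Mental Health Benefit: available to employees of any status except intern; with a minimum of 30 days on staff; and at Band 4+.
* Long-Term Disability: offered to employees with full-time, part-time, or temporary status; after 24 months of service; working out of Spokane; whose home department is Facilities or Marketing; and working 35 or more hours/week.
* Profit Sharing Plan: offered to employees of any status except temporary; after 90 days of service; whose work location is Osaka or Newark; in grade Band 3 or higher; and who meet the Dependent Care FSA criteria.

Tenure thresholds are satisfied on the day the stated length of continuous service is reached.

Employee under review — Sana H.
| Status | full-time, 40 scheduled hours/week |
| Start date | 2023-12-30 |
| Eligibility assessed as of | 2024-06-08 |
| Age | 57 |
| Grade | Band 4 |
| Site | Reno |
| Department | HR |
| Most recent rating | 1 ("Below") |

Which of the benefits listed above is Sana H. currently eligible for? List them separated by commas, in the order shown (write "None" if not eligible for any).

Employee Assistance Program, Mental Health Benefit

Service from 2023-12-30 to 2024-06-08: 161 days.
Floating Holidays — status full-time ✓; service 161 days < 180 days ✗ → not eligible.
Employer Retirement Match — service 161 days < 26 weeks (≈182 days) ✗ → not eligible.
Employee Assistance Program — status full-time ✓; service 161 days ≥ 3 months (≈90 days) ✓; grade Band 4 ≥ Band 4 ✓ → eligible.
Dependent Care FSA — service 161 days < 180 days ✗ → not eligible.
Mental Health Benefit — status full-time ✓ (not excluded); service 161 days ≥ 30 days ✓; grade Band 4 ≥ Band 4 ✓ → eligible.
Long-Term Disability — status full-time ✓; service 161 days < 24 months (≈720 days) ✗ → not eligible.
Profit Sharing Plan — status full-time ✓ (not excluded); service 161 days ≥ 90 days ✓; site Reno ✗ (not Osaka or Newark) → not eligible.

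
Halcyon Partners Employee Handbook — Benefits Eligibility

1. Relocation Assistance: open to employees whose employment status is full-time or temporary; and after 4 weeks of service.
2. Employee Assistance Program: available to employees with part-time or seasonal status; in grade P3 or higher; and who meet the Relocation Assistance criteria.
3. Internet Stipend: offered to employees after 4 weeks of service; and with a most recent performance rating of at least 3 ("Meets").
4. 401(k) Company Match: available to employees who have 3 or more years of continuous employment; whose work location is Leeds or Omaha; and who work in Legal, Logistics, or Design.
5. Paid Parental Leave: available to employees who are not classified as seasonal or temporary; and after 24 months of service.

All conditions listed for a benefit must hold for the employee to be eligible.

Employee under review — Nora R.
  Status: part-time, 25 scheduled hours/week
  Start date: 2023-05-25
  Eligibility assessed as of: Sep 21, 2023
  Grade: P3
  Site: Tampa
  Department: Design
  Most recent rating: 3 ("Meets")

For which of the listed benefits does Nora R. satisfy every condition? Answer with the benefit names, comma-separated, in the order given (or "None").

Internet Stipend

Service from 2023-05-25 to Sep 21, 2023: 119 days.
Relocation Assistance — status part-time ✗ (requires full-time or temporary) → not eligible.
Employee Assistance Program — status part-time ✓; grade P3 ≥ P3 ✓; not eligible for Relocation Assistance ✗ → not eligible.
Internet Stipend — service 119 days ≥ 4 weeks (≈28 days) ✓; rating 3 ≥ 3 ✓ → eligible.
401(k) Company Match — service 119 days < 3 years (≈1095 days) ✗ → not eligible.
Paid Parental Leave — status part-time ✓ (not excluded); service 119 days < 24 months (≈720 days) ✗ → not eligible.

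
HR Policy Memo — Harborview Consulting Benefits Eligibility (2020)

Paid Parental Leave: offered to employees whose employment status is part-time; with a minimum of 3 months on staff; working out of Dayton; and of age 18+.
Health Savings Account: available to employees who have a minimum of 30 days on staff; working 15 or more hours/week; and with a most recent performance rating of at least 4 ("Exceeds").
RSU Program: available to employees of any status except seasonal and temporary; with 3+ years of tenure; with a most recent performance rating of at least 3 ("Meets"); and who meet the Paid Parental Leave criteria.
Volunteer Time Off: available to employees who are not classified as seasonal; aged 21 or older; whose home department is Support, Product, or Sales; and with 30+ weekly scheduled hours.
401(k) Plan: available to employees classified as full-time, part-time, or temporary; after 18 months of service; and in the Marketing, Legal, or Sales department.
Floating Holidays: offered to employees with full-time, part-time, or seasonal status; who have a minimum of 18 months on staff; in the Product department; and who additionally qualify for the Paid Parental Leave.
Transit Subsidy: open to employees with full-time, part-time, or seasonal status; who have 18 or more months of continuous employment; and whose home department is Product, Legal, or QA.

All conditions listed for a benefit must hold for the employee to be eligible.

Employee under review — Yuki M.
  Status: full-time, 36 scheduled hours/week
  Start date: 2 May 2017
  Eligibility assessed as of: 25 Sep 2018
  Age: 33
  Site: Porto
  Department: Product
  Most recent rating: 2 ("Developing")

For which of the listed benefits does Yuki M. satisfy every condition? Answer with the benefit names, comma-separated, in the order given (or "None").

Volunteer Time Off

Service from 2 May 2017 to 25 Sep 2018: 511 days.
Paid Parental Leave — status full-time ✗ (requires part-time) → not eligible.
Health Savings Account — service 511 days ≥ 30 days ✓; 36 hrs/wk ≥ 15 ✓; rating 2 < 4 ✗ → not eligible.
RSU Program — status full-time ✓ (not excluded); service 511 days < 3 years (≈1095 days) ✗ → not eligible.
Volunteer Time Off — status full-time ✓ (not excluded); age 33 ≥ 21 ✓; dept Product ✓; 36 hrs/wk ≥ 30 ✓ → eligible.
401(k) Plan — status full-time ✓; service 511 days < 18 months (≈540 days) ✗ → not eligible.
Floating Holidays — status full-time ✓; service 511 days < 18 months (≈540 days) ✗ → not eligible.
Transit Subsidy — status full-time ✓; service 511 days < 18 months (≈540 days) ✗ → not eligible.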